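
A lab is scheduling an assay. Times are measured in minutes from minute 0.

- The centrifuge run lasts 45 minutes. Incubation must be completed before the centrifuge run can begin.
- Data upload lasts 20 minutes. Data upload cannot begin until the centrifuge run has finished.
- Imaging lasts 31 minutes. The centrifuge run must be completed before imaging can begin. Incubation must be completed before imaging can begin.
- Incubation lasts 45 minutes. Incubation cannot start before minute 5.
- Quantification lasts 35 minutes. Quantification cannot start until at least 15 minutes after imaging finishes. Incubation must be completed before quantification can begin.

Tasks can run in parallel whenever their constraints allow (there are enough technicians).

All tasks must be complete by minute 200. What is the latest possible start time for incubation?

To finish by minute 200, quantification (duration 35) must start no later than minute 165.
Since quantification (must start by minute 165, minus 15-minute gap → minute 150) depends on it, imaging must finish by minute 150. Backing off its 31-minute duration gives a latest start of minute 119.
Data upload must finish by minute 200; it takes 20 minutes, so it must start by 200 − 20 = minute 180.
The centrifuge run feeds imaging (must start by minute 119); data upload (must start by minute 180). Taking the minimum, the centrifuge run must finish by minute 119 and start by 119 − 45 = minute 74.
Incubation has several dependents: the centrifuge run (must start by minute 74); imaging (must start by minute 119); quantification (must start by minute 165). The earliest of those limits is minute 74, so incubation must start by 74 − 45 = minute 29.

29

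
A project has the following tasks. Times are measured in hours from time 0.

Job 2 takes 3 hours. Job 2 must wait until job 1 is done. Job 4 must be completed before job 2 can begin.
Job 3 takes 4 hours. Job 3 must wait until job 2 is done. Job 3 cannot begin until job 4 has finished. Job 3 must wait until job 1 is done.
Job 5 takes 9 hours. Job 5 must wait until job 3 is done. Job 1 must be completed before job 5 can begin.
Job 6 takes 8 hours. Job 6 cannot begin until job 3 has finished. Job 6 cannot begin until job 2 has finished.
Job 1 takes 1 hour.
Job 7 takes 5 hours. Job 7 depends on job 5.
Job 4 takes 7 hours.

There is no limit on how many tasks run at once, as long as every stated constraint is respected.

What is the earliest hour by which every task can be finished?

28

Job 4 has no prerequisites, so it starts at hour 0 and finishes at hour 7.
Job 1 has no prerequisites, so it starts at hour 0 and finishes at hour 1.
Job 2 cannot start until job 1 (finishes hour 1); job 4 (finishes hour 7). The controlling bound is hour 7, so job 2 finishes at 7 + 3 = hour 10.
Job 3 cannot start until job 2 (finishes hour 10); job 4 (finishes hour 7); job 1 (finishes hour 1). The controlling bound is hour 10, so job 3 finishes at 10 + 4 = hour 14.
For job 6: job 3 (finishes hour 14); job 2 (finishes hour 10). Taking the maximum gives a start of hour 14, and it finishes at 14 + 8 = hour 22.
Job 5 needs all of job 3 (finishes hour 14); job 1 (finishes hour 1). That puts its earliest start at hour 14; it finishes at 14 + 9 = hour 23.
Job 7 waits on job 5 (finishes hour 23), so it starts at hour 23 and finishes at 23 + 5 = hour 28.
All tasks are finished once the last one completes. Finish times: Job 1 at 1, Job 2 at 10, Job 3 at 14, Job 4 at 7, Job 5 at 23, Job 6 at 22, Job 7 at 28. The latest is hour 28.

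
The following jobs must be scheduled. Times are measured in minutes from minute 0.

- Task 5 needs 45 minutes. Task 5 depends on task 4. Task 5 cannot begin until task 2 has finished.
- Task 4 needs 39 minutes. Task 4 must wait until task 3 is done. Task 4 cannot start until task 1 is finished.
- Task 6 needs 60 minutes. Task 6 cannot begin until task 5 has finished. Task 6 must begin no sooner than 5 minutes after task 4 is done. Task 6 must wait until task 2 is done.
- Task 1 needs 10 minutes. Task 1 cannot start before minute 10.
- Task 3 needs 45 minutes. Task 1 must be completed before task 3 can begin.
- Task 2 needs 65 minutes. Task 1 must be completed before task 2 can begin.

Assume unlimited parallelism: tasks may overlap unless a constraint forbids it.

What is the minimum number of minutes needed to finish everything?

Task 1 waits on its own release at minute 10, so it starts at minute 10 and finishes at 10 + 10 = minute 20.
Task 3 cannot begin until task 1 (finishes minute 20). It runs from minute 20 to 20 + 45 = minute 65.
For task 4: task 3 (finishes minute 65); task 1 (finishes minute 20). Taking the maximum gives a start of minute 65, and it finishes at 65 + 39 = minute 104.
Task 2 waits on task 1 (finishes minute 20), so it starts at minute 20 and finishes at 20 + 65 = minute 85.
Task 5 has to wait for task 4 (finishes minute 104); task 2 (finishes minute 85). The latest of these is minute 104, so task 5 runs minute 104 to 104 + 45 = minute 149.
Task 6 has to wait for task 5 (finishes minute 149); task 4 (finishes minute 104, plus 5-minute gap → minute 109); task 2 (finishes minute 85). The latest of these is minute 149, so task 6 runs minute 149 to 149 + 60 = minute 209.
All tasks are finished once the last one completes. Finish times: Task 1 at 20, Task 2 at 85, Task 3 at 65, Task 4 at 104, Task 5 at 149, Task 6 at 209. The latest is minute 209.

209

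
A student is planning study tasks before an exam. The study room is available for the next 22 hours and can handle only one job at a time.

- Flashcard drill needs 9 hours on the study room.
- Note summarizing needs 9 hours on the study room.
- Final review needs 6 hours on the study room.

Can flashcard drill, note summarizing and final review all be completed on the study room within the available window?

No

Running back to back, the jobs need 9 + 9 + 6 = 24 hours on the study room.
Since 24 > 22, they cannot all fit.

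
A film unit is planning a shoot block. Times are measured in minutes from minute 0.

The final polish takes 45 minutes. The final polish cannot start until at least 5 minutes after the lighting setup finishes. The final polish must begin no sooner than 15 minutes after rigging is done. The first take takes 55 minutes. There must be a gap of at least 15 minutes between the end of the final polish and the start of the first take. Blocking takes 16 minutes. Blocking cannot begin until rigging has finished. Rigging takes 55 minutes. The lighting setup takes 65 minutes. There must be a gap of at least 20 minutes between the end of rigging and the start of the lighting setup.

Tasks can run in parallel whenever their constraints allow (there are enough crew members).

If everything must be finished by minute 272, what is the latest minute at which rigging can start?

12

Nothing follows the first take; the deadline of minute 272 is its only limit. It must start by 272 − 55 = minute 217.
The final polish has to be done before the first take (must start by minute 217, minus 15-minute gap → minute 202). That means finishing by minute 202, i.e. starting by 202 − 45 = minute 157.
Since the final polish (must start by minute 157, minus 5-minute gap → minute 152) depends on it, the lighting setup must finish by minute 152. Backing off its 65-minute duration gives a latest start of minute 87.
Blocking must finish by minute 272; it takes 16 minutes, so it must start by 272 − 16 = minute 256.
Rigging must finish in time for the lighting setup (must start by minute 87, minus 20-minute gap → minute 67); blocking (must start by minute 256); the final polish (must start by minute 157, minus 15-minute gap → minute 142). The tightest is minute 67, so rigging must start by 67 − 55 = minute 12.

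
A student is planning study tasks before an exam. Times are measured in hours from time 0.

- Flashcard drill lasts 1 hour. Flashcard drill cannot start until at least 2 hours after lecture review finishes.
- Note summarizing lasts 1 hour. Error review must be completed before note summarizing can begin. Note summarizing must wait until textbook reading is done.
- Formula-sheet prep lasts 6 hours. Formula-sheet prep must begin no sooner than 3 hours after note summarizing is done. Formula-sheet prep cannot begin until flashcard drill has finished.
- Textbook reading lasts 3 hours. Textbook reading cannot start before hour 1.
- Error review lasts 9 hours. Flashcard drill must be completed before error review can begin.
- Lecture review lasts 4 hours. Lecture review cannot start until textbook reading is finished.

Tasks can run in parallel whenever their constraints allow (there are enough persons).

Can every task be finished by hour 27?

Textbook reading cannot begin until its own release at hour 1. It runs from hour 1 to 1 + 3 = hour 4.
After textbook reading (finishes hour 4), lecture review can start at hour 4 and finishes at hour 8.
Flashcard drill waits on lecture review (finishes hour 8, plus 2-hour gap → hour 10), so it starts at hour 10 and finishes at 10 + 1 = hour 11.
Error review cannot begin until flashcard drill (finishes hour 11). It runs from hour 11 to 11 + 9 = hour 20.
Note summarizing cannot start until error review (finishes hour 20); textbook reading (finishes hour 4). The controlling bound is hour 20, so note summarizing finishes at 20 + 1 = hour 21.
For formula-sheet prep: note summarizing (finishes hour 21, plus 3-hour gap → hour 24); flashcard drill (finishes hour 11). Taking the maximum gives a start of hour 24, and it finishes at 24 + 6 = hour 30.
The earliest everything can be done is hour 30, which is after the deadline of 27, so it is not possible.

No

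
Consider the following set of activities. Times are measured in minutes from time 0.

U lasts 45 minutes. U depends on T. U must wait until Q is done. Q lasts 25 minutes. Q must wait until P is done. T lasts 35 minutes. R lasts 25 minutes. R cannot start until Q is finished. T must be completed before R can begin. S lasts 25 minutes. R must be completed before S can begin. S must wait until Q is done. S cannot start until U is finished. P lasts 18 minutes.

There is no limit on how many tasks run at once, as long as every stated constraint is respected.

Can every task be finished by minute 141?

Yes

T has no prerequisites, so it starts at minute 0 and finishes at minute 35.
P has no prerequisites, so it starts at minute 0 and finishes at minute 18.
After P (finishes minute 18), Q can start at minute 18 and finishes at minute 43.
U needs all of T (finishes minute 35); Q (finishes minute 43). That puts its earliest start at minute 43; it finishes at 43 + 45 = minute 88.
R cannot start until Q (finishes minute 43); T (finishes minute 35). The controlling bound is minute 43, so R finishes at 43 + 25 = minute 68.
For S: R (finishes minute 68); Q (finishes minute 43); U (finishes minute 88). Taking the maximum gives a start of minute 88, and it finishes at 88 + 25 = minute 113.
Every task is finished by minute 113, which is no later than the deadline of 141, so the schedule is feasible.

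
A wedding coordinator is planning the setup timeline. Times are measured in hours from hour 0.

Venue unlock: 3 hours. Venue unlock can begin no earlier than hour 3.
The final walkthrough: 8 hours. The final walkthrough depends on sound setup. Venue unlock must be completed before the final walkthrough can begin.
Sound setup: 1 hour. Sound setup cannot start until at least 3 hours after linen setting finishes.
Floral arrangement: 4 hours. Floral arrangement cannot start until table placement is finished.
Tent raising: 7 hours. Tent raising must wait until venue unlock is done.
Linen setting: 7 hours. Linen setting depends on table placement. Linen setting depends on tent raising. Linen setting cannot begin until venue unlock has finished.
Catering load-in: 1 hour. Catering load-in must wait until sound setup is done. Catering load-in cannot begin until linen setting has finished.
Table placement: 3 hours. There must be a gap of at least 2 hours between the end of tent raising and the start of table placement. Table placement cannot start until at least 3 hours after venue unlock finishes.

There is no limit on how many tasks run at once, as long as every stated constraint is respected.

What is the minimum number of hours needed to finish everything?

Venue unlock waits on its own release at hour 3, so it starts at hour 3 and finishes at 3 + 3 = hour 6.
After venue unlock (finishes hour 6), tent raising can start at hour 6 and finishes at hour 13.
Table placement cannot start until tent raising (finishes hour 13, plus 2-hour gap → hour 15); venue unlock (finishes hour 6, plus 3-hour gap → hour 9). The controlling bound is hour 15, so table placement finishes at 15 + 3 = hour 18.
Floral arrangement waits on table placement (finishes hour 18), so it starts at hour 18 and finishes at 18 + 4 = hour 22.
Linen setting has to wait for table placement (finishes hour 18); tent raising (finishes hour 13); venue unlock (finishes hour 6). The latest of these is hour 18, so linen setting runs hour 18 to 18 + 7 = hour 25.
Sound setup waits on linen setting (finishes hour 25, plus 3-hour gap → hour 28), so it starts at hour 28 and finishes at 28 + 1 = hour 29.
The final walkthrough needs all of sound setup (finishes hour 29); venue unlock (finishes hour 6). That puts its earliest start at hour 29; it finishes at 29 + 8 = hour 37.
For catering load-in: sound setup (finishes hour 29); linen setting (finishes hour 25). Taking the maximum gives a start of hour 29, and it finishes at 29 + 1 = hour 30.
All tasks are finished once the last one completes. Finish times: Venue unlock at 6, Tent raising at 13, Table placement at 18, Linen setting at 25, Floral arrangement at 22, Sound setup at 29, Catering load-in at 30, The final walkthrough at 37. The latest is hour 37.

37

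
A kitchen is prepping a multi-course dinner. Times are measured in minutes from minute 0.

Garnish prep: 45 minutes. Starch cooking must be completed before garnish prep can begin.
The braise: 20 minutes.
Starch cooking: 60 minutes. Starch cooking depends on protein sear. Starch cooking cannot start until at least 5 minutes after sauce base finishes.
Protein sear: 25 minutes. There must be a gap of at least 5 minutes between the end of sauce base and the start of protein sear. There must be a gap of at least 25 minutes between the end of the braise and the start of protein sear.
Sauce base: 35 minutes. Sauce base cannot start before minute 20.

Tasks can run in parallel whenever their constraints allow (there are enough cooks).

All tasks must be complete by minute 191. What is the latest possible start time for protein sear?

To finish by minute 191, garnish prep (duration 45) must start no later than minute 146.
Starch cooking must finish before garnish prep (must start by minute 146). With a 60-minute duration, starch cooking must start by 146 − 60 = minute 86.
Protein sear has to be done before starch cooking (must start by minute 86). That means finishing by minute 86, i.e. starting by 86 − 25 = minute 61.

61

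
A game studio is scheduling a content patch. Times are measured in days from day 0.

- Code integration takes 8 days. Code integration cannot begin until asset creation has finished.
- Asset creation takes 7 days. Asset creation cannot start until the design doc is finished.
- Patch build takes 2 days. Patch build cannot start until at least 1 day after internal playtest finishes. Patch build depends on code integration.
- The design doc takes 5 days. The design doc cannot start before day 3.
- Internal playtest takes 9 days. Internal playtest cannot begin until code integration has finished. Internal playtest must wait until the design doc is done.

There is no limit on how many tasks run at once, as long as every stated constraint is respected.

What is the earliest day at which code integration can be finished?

23

The design doc waits on its own release at day 3, so it starts at day 3 and finishes at 3 + 5 = day 8.
Asset creation cannot begin until the design doc (finishes day 8). It runs from day 8 to 8 + 7 = day 15.
Code integration waits on asset creation (finishes day 15), so it starts at day 15 and finishes at 15 + 8 = day 23.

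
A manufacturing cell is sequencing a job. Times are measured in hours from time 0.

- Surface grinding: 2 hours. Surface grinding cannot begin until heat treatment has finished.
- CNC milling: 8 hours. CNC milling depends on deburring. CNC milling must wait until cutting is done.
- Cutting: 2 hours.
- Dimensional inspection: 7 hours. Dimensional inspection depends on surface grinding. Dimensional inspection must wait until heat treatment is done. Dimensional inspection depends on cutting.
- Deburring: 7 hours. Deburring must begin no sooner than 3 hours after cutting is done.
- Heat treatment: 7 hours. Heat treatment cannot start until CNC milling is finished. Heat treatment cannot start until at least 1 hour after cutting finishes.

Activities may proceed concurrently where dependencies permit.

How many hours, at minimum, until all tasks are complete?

36

Cutting can start immediately at hour 0; it finishes at hour 2.
Deburring cannot begin until cutting (finishes hour 2, plus 3-hour gap → hour 5). It runs from hour 5 to 5 + 7 = hour 12.
CNC milling cannot start until deburring (finishes hour 12); cutting (finishes hour 2). The controlling bound is hour 12, so CNC milling finishes at 12 + 8 = hour 20.
Heat treatment cannot start until CNC milling (finishes hour 20); cutting (finishes hour 2, plus 1-hour gap → hour 3). The controlling bound is hour 20, so heat treatment finishes at 20 + 7 = hour 27.
Surface grinding waits on heat treatment (finishes hour 27), so it starts at hour 27 and finishes at 27 + 2 = hour 29.
Dimensional inspection has to wait for surface grinding (finishes hour 29); heat treatment (finishes hour 27); cutting (finishes hour 2). The latest of these is hour 29, so dimensional inspection runs hour 29 to 29 + 7 = hour 36.
All tasks are finished once the last one completes. Finish times: Cutting at 2, Deburring at 12, CNC milling at 20, Heat treatment at 27, Surface grinding at 29, Dimensional inspection at 36. The latest is hour 36.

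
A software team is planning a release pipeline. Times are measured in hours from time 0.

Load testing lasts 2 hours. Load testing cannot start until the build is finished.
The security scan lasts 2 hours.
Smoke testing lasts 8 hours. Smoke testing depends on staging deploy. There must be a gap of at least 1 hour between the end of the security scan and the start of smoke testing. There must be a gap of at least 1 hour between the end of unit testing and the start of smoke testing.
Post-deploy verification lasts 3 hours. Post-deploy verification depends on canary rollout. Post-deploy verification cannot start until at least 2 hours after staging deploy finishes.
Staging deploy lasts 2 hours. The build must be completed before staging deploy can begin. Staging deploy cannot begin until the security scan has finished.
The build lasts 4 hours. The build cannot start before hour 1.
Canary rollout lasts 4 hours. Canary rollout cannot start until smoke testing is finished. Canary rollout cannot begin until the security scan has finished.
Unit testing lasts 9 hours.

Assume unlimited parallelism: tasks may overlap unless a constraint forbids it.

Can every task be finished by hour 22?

No

The security scan can start immediately at hour 0; it finishes at hour 2.
Unit testing has no prerequisites, so it starts at hour 0 and finishes at hour 9.
The build cannot begin until its own release at hour 1. It runs from hour 1 to 1 + 4 = hour 5.
Load testing cannot begin until the build (finishes hour 5). It runs from hour 5 to 5 + 2 = hour 7.
Staging deploy has to wait for the build (finishes hour 5); the security scan (finishes hour 2). The latest of these is hour 5, so staging deploy runs hour 5 to 5 + 2 = hour 7.
Smoke testing needs all of staging deploy (finishes hour 7); the security scan (finishes hour 2, plus 1-hour gap → hour 3); unit testing (finishes hour 9, plus 1-hour gap → hour 10). That puts its earliest start at hour 10; it finishes at 10 + 8 = hour 18.
Canary rollout cannot start until smoke testing (finishes hour 18); the security scan (finishes hour 2). The controlling bound is hour 18, so canary rollout finishes at 18 + 4 = hour 22.
Post-deploy verification cannot start until canary rollout (finishes hour 22); staging deploy (finishes hour 7, plus 2-hour gap → hour 9). The controlling bound is hour 22, so post-deploy verification finishes at 22 + 3 = hour 25.
The earliest everything can be done is hour 25, which is after the deadline of 22, so it is not possible.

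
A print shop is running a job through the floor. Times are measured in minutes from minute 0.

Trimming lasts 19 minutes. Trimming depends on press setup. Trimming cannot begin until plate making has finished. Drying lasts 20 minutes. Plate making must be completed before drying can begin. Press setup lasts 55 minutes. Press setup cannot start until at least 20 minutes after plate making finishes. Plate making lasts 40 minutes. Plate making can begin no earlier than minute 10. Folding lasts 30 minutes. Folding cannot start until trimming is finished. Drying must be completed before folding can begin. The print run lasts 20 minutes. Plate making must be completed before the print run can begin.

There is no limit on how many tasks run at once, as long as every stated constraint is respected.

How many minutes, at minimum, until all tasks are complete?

After its own release at minute 10, plate making can start at minute 10 and finishes at minute 50.
Drying cannot begin until plate making (finishes minute 50). It runs from minute 50 to 50 + 20 = minute 70.
After plate making (finishes minute 50), the print run can start at minute 50 and finishes at minute 70.
Press setup cannot begin until plate making (finishes minute 50, plus 20-minute gap → minute 70). It runs from minute 70 to 70 + 55 = minute 125.
Trimming has to wait for press setup (finishes minute 125); plate making (finishes minute 50). The latest of these is minute 125, so trimming runs minute 125 to 125 + 19 = minute 144.
For folding: trimming (finishes minute 144); drying (finishes minute 70). Taking the maximum gives a start of minute 144, and it finishes at 144 + 30 = minute 174.
All tasks are finished once the last one completes. Finish times: Plate making at 50, Press setup at 125, The print run at 70, Drying at 70, Trimming at 144, Folding at 174. The latest is minute 174.

174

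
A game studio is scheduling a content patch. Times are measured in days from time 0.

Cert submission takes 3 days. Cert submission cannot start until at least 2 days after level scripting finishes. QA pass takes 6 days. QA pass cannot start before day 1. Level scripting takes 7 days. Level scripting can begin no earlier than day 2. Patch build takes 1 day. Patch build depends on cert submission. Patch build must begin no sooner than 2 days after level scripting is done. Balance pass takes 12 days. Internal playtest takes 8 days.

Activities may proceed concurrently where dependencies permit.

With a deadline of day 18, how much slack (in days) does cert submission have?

Level scripting waits on its own release at day 2, so it starts at day 2 and finishes at 2 + 7 = day 9.
Cert submission cannot begin until level scripting (finishes day 9, plus 2-day gap → day 11). It runs from day 11 to 11 + 3 = day 14.

Working backward from the deadline:
To finish by day 18, patch build (duration 1) must start no later than day 17.
Since patch build (must start by day 17) depends on it, cert submission must finish by day 17. Backing off its 3-day duration gives a latest start of day 14.
So cert submission can start as early as day 11 and as late as day 14, giving 14 − 11 = 3 days of slack.

3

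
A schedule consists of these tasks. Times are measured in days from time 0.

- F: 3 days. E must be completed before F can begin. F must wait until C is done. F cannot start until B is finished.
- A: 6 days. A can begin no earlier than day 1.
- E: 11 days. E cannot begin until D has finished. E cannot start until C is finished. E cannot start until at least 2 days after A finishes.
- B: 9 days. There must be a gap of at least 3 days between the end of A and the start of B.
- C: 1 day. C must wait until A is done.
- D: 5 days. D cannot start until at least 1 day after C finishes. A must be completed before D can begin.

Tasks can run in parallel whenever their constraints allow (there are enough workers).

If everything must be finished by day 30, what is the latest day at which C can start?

F has no dependents, so it just needs to finish by day 30. Starting by 30 − 3 = day 27 achieves that.
E must finish before F (must start by day 27). With an 11-day duration, E must start by 27 − 11 = day 16.
D feeds into E (must start by day 16); so D must finish by day 16 and therefore start by day 11.
For C: D (must start by day 11, minus 1-day gap → day 10); E (must start by day 16); F (must start by day 27). The most restrictive is day 10; with a 1-day duration, C must start by day 9.

9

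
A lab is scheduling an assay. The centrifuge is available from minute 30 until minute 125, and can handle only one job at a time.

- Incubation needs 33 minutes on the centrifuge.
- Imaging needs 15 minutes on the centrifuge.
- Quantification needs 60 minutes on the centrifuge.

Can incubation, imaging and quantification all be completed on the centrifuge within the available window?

No

The centrifuge window is 125 − 30 = 95 minutes.
Running back to back, the jobs need 33 + 15 + 60 = 108 minutes on the centrifuge.
Since 108 > 95, they cannot all fit.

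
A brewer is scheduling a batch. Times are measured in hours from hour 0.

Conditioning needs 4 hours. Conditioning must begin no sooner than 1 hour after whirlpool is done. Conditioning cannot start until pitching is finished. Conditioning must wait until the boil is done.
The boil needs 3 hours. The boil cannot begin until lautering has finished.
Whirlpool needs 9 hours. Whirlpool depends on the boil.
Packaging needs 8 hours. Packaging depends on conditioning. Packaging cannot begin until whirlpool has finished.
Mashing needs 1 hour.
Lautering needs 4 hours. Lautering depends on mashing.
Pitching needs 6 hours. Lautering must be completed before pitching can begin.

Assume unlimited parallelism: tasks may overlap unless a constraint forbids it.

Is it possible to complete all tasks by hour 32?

Mashing can start immediately at hour 0; it finishes at hour 1.
After mashing (finishes hour 1), lautering can start at hour 1 and finishes at hour 5.
Pitching cannot begin until lautering (finishes hour 5). It runs from hour 5 to 5 + 6 = hour 11.
After lautering (finishes hour 5), the boil can start at hour 5 and finishes at hour 8.
Whirlpool waits on the boil (finishes hour 8), so it starts at hour 8 and finishes at 8 + 9 = hour 17.
Conditioning cannot start until whirlpool (finishes hour 17, plus 1-hour gap → hour 18); pitching (finishes hour 11); the boil (finishes hour 8). The controlling bound is hour 18, so conditioning finishes at 18 + 4 = hour 22.
Packaging has to wait for conditioning (finishes hour 22); whirlpool (finishes hour 17). The latest of these is hour 22, so packaging runs hour 22 to 22 + 8 = hour 30.
Every task is finished by hour 30, which is no later than the deadline of 32, so the schedule is feasible.

Yes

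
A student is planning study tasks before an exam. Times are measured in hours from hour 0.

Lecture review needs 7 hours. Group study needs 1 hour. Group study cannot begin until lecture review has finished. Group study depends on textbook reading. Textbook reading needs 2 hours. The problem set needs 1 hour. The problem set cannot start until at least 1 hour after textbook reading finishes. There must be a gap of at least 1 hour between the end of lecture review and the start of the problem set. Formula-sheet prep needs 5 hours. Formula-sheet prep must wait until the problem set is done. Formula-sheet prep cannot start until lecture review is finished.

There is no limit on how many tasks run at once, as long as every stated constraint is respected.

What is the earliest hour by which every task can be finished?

14

Lecture review can start immediately at hour 0; it finishes at hour 7.
Textbook reading can start immediately at hour 0; it finishes at hour 2.
Group study needs all of lecture review (finishes hour 7); textbook reading (finishes hour 2). That puts its earliest start at hour 7; it finishes at 7 + 1 = hour 8.
The problem set has to wait for textbook reading (finishes hour 2, plus 1-hour gap → hour 3); lecture review (finishes hour 7, plus 1-hour gap → hour 8). The latest of these is hour 8, so the problem set runs hour 8 to 8 + 1 = hour 9.
Formula-sheet prep needs all of the problem set (finishes hour 9); lecture review (finishes hour 7). That puts its earliest start at hour 9; it finishes at 9 + 5 = hour 14.
All tasks are finished once the last one completes. Finish times: Textbook reading at 2, Lecture review at 7, The problem set at 9, Group study at 8, Formula-sheet prep at 14. The latest is hour 14.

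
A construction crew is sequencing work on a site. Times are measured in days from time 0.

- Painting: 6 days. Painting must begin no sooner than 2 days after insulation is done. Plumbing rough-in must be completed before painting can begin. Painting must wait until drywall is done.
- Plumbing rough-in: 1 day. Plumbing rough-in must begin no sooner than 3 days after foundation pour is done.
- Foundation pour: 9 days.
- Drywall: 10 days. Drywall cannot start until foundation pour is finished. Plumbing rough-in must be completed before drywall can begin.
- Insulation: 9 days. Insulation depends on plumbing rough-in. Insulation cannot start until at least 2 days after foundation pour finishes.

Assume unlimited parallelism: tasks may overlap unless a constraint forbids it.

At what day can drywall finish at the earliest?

23

Foundation pour has no prerequisites, so it starts at day 0 and finishes at day 9.
After foundation pour (finishes day 9, plus 3-day gap → day 12), plumbing rough-in can start at day 12 and finishes at day 13.
Drywall has to wait for foundation pour (finishes day 9); plumbing rough-in (finishes day 13). The latest of these is day 13, so drywall runs day 13 to 13 + 10 = day 23.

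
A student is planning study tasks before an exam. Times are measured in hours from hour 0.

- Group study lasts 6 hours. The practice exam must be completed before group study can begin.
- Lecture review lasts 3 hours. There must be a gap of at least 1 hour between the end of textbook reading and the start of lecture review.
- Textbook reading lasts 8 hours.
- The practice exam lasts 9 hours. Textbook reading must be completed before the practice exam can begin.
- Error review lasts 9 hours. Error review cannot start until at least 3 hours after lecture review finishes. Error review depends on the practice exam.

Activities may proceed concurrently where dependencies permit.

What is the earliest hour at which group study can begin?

Textbook reading can start immediately at hour 0; it finishes at hour 8.
After textbook reading (finishes hour 8), the practice exam can start at hour 8 and finishes at hour 17.
Group study waits on the practice exam (finishes hour 17), so the earliest it can start is hour 17.

17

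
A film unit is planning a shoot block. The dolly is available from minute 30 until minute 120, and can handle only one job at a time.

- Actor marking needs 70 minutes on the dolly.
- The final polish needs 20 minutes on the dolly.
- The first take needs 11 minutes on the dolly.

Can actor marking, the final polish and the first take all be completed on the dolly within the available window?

The dolly window is 120 − 30 = 90 minutes.
Running back to back, the jobs need 70 + 20 + 11 = 101 minutes on the dolly.
Since 101 > 90, they cannot all fit.

No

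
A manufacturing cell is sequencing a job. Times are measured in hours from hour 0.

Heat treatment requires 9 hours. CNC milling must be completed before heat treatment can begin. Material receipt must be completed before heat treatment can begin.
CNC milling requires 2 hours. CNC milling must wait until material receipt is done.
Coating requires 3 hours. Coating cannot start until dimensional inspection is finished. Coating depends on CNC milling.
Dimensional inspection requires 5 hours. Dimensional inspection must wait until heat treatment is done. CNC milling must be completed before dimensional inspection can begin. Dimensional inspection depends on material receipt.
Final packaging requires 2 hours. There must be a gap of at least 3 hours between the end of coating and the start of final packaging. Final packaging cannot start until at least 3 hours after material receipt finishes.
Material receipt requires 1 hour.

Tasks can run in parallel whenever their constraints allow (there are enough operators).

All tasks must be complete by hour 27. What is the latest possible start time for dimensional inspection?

Final packaging must finish by hour 27; it takes 2 hours, so it must start by 27 − 2 = hour 25.
Coating must finish before final packaging (must start by hour 25, minus 3-hour gap → hour 22). With a 3-hour duration, coating must start by 22 − 3 = hour 19.
Dimensional inspection must finish before coating (must start by hour 19). With a 5-hour duration, dimensional inspection must start by 19 − 5 = hour 14.

14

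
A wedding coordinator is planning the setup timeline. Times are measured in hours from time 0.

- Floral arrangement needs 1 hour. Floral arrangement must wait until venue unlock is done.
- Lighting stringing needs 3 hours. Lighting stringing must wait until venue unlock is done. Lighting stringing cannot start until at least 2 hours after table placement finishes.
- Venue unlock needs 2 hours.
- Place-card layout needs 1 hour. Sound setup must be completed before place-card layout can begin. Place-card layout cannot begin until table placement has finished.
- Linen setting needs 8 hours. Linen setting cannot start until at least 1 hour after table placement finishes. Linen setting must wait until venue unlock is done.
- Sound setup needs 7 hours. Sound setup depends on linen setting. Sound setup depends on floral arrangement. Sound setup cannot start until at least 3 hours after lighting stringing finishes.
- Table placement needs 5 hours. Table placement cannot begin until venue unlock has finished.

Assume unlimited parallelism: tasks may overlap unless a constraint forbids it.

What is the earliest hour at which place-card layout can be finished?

Venue unlock can start immediately at hour 0; it finishes at hour 2.
Floral arrangement waits on venue unlock (finishes hour 2), so it starts at hour 2 and finishes at 2 + 1 = hour 3.
After venue unlock (finishes hour 2), table placement can start at hour 2 and finishes at hour 7.
For lighting stringing: venue unlock (finishes hour 2); table placement (finishes hour 7, plus 2-hour gap → hour 9). Taking the maximum gives a start of hour 9, and it finishes at 9 + 3 = hour 12.
Linen setting needs all of table placement (finishes hour 7, plus 1-hour gap → hour 8); venue unlock (finishes hour 2). That puts its earliest start at hour 8; it finishes at 8 + 8 = hour 16.
Sound setup has to wait for linen setting (finishes hour 16); floral arrangement (finishes hour 3); lighting stringing (finishes hour 12, plus 3-hour gap → hour 15). The latest of these is hour 16, so sound setup runs hour 16 to 16 + 7 = hour 23.
Place-card layout cannot start until sound setup (finishes hour 23); table placement (finishes hour 7). The controlling bound is hour 23, so place-card layout finishes at 23 + 1 = hour 24.

24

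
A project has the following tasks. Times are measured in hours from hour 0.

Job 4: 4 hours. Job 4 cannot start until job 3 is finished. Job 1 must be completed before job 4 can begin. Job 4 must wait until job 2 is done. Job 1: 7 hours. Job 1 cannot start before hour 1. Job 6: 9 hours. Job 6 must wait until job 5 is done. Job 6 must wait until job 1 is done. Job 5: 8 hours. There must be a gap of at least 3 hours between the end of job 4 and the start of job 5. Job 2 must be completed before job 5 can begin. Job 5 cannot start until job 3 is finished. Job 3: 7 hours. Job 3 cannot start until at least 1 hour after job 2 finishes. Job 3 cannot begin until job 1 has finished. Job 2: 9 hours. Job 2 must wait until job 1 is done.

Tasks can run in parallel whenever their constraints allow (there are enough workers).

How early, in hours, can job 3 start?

18

Job 1 cannot begin until its own release at hour 1. It runs from hour 1 to 1 + 7 = hour 8.
Job 2 waits on job 1 (finishes hour 8), so it starts at hour 8 and finishes at 8 + 9 = hour 17.
Job 3 waits on job 2 (finishes hour 17, plus 1-hour gap → hour 18); job 1 (finishes hour 8). The latest of these is hour 18, which is the earliest job 3 can start.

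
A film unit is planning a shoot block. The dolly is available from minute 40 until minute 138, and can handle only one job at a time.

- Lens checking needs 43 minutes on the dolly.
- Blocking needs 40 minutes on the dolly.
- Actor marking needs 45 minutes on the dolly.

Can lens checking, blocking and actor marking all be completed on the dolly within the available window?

The dolly window is 138 − 40 = 98 minutes.
Running back to back, the jobs need 43 + 40 + 45 = 128 minutes on the dolly.
Since 128 > 98, they cannot all fit.

No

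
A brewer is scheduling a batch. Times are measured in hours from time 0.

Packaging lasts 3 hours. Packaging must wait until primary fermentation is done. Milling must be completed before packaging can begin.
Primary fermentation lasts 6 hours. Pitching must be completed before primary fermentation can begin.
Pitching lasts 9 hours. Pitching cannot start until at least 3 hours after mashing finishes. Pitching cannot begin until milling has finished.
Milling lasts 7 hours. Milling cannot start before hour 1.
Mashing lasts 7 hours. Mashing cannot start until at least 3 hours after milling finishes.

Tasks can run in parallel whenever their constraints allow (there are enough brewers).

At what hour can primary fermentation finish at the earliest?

36

Milling waits on its own release at hour 1, so it starts at hour 1 and finishes at 1 + 7 = hour 8.
After milling (finishes hour 8, plus 3-hour gap → hour 11), mashing can start at hour 11 and finishes at hour 18.
Pitching needs all of mashing (finishes hour 18, plus 3-hour gap → hour 21); milling (finishes hour 8). That puts its earliest start at hour 21; it finishes at 21 + 9 = hour 30.
After pitching (finishes hour 30), primary fermentation can start at hour 30 and finishes at hour 36.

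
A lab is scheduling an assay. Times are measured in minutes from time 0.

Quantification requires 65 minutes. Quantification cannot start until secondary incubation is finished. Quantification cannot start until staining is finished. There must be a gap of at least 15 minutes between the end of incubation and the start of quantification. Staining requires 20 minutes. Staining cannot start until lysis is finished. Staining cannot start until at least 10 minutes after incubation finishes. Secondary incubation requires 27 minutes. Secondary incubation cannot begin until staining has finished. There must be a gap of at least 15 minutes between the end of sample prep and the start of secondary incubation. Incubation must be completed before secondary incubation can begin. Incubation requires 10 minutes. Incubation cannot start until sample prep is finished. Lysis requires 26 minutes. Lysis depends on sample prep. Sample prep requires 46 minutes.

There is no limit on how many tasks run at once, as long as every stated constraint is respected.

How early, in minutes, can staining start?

72

Sample prep can start immediately at minute 0; it finishes at minute 46.
Incubation cannot begin until sample prep (finishes minute 46). It runs from minute 46 to 46 + 10 = minute 56.
After sample prep (finishes minute 46), lysis can start at minute 46 and finishes at minute 72.
Staining waits on lysis (finishes minute 72); incubation (finishes minute 56, plus 10-minute gap → minute 66). The latest of these is minute 72, which is the earliest staining can start.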